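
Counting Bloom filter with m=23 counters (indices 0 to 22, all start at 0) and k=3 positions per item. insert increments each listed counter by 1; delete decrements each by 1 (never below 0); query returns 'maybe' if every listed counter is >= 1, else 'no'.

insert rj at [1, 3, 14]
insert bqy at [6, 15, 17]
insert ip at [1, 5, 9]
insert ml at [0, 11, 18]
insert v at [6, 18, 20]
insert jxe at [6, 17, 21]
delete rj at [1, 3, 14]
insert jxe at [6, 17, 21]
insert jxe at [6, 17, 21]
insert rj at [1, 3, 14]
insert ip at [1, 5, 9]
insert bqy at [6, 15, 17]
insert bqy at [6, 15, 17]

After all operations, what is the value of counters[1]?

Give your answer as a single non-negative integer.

Step 1: insert rj at [1, 3, 14] -> counters=[0,1,0,1,0,0,0,0,0,0,0,0,0,0,1,0,0,0,0,0,0,0,0]
Step 2: insert bqy at [6, 15, 17] -> counters=[0,1,0,1,0,0,1,0,0,0,0,0,0,0,1,1,0,1,0,0,0,0,0]
Step 3: insert ip at [1, 5, 9] -> counters=[0,2,0,1,0,1,1,0,0,1,0,0,0,0,1,1,0,1,0,0,0,0,0]
Step 4: insert ml at [0, 11, 18] -> counters=[1,2,0,1,0,1,1,0,0,1,0,1,0,0,1,1,0,1,1,0,0,0,0]
Step 5: insert v at [6, 18, 20] -> counters=[1,2,0,1,0,1,2,0,0,1,0,1,0,0,1,1,0,1,2,0,1,0,0]
Step 6: insert jxe at [6, 17, 21] -> counters=[1,2,0,1,0,1,3,0,0,1,0,1,0,0,1,1,0,2,2,0,1,1,0]
Step 7: delete rj at [1, 3, 14] -> counters=[1,1,0,0,0,1,3,0,0,1,0,1,0,0,0,1,0,2,2,0,1,1,0]
Step 8: insert jxe at [6, 17, 21] -> counters=[1,1,0,0,0,1,4,0,0,1,0,1,0,0,0,1,0,3,2,0,1,2,0]
Step 9: insert jxe at [6, 17, 21] -> counters=[1,1,0,0,0,1,5,0,0,1,0,1,0,0,0,1,0,4,2,0,1,3,0]
Step 10: insert rj at [1, 3, 14] -> counters=[1,2,0,1,0,1,5,0,0,1,0,1,0,0,1,1,0,4,2,0,1,3,0]
Step 11: insert ip at [1, 5, 9] -> counters=[1,3,0,1,0,2,5,0,0,2,0,1,0,0,1,1,0,4,2,0,1,3,0]
Step 12: insert bqy at [6, 15, 17] -> counters=[1,3,0,1,0,2,6,0,0,2,0,1,0,0,1,2,0,5,2,0,1,3,0]
Step 13: insert bqy at [6, 15, 17] -> counters=[1,3,0,1,0,2,7,0,0,2,0,1,0,0,1,3,0,6,2,0,1,3,0]
Final counters=[1,3,0,1,0,2,7,0,0,2,0,1,0,0,1,3,0,6,2,0,1,3,0] -> counters[1]=3

Answer: 3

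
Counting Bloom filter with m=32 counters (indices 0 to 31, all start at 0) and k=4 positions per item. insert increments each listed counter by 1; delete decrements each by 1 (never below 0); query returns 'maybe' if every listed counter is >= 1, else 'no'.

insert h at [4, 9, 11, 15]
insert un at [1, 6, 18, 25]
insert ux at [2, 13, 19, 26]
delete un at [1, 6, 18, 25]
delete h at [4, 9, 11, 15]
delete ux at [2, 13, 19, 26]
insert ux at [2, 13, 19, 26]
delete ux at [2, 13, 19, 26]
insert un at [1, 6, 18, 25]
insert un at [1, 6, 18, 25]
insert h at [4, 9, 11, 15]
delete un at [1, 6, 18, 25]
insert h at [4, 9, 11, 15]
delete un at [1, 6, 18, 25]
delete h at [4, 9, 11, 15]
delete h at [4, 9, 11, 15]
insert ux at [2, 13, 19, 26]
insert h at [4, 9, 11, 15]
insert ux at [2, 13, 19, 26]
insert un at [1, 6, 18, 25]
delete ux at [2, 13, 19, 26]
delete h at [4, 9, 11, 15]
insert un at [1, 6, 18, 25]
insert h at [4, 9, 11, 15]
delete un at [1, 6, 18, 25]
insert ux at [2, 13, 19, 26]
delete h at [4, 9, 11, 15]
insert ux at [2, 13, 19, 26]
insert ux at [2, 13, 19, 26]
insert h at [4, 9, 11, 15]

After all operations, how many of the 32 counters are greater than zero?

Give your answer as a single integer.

Step 1: insert h at [4, 9, 11, 15] -> counters=[0,0,0,0,1,0,0,0,0,1,0,1,0,0,0,1,0,0,0,0,0,0,0,0,0,0,0,0,0,0,0,0]
Step 2: insert un at [1, 6, 18, 25] -> counters=[0,1,0,0,1,0,1,0,0,1,0,1,0,0,0,1,0,0,1,0,0,0,0,0,0,1,0,0,0,0,0,0]
Step 3: insert ux at [2, 13, 19, 26] -> counters=[0,1,1,0,1,0,1,0,0,1,0,1,0,1,0,1,0,0,1,1,0,0,0,0,0,1,1,0,0,0,0,0]
Step 4: delete un at [1, 6, 18, 25] -> counters=[0,0,1,0,1,0,0,0,0,1,0,1,0,1,0,1,0,0,0,1,0,0,0,0,0,0,1,0,0,0,0,0]
Step 5: delete h at [4, 9, 11, 15] -> counters=[0,0,1,0,0,0,0,0,0,0,0,0,0,1,0,0,0,0,0,1,0,0,0,0,0,0,1,0,0,0,0,0]
Step 6: delete ux at [2, 13, 19, 26] -> counters=[0,0,0,0,0,0,0,0,0,0,0,0,0,0,0,0,0,0,0,0,0,0,0,0,0,0,0,0,0,0,0,0]
Step 7: insert ux at [2, 13, 19, 26] -> counters=[0,0,1,0,0,0,0,0,0,0,0,0,0,1,0,0,0,0,0,1,0,0,0,0,0,0,1,0,0,0,0,0]
Step 8: delete ux at [2, 13, 19, 26] -> counters=[0,0,0,0,0,0,0,0,0,0,0,0,0,0,0,0,0,0,0,0,0,0,0,0,0,0,0,0,0,0,0,0]
Step 9: insert un at [1, 6, 18, 25] -> counters=[0,1,0,0,0,0,1,0,0,0,0,0,0,0,0,0,0,0,1,0,0,0,0,0,0,1,0,0,0,0,0,0]
Step 10: insert un at [1, 6, 18, 25] -> counters=[0,2,0,0,0,0,2,0,0,0,0,0,0,0,0,0,0,0,2,0,0,0,0,0,0,2,0,0,0,0,0,0]
Step 11: insert h at [4, 9, 11, 15] -> counters=[0,2,0,0,1,0,2,0,0,1,0,1,0,0,0,1,0,0,2,0,0,0,0,0,0,2,0,0,0,0,0,0]
Step 12: delete un at [1, 6, 18, 25] -> counters=[0,1,0,0,1,0,1,0,0,1,0,1,0,0,0,1,0,0,1,0,0,0,0,0,0,1,0,0,0,0,0,0]
Step 13: insert h at [4, 9, 11, 15] -> counters=[0,1,0,0,2,0,1,0,0,2,0,2,0,0,0,2,0,0,1,0,0,0,0,0,0,1,0,0,0,0,0,0]
Step 14: delete un at [1, 6, 18, 25] -> counters=[0,0,0,0,2,0,0,0,0,2,0,2,0,0,0,2,0,0,0,0,0,0,0,0,0,0,0,0,0,0,0,0]
Step 15: delete h at [4, 9, 11, 15] -> counters=[0,0,0,0,1,0,0,0,0,1,0,1,0,0,0,1,0,0,0,0,0,0,0,0,0,0,0,0,0,0,0,0]
Step 16: delete h at [4, 9, 11, 15] -> counters=[0,0,0,0,0,0,0,0,0,0,0,0,0,0,0,0,0,0,0,0,0,0,0,0,0,0,0,0,0,0,0,0]
Step 17: insert ux at [2, 13, 19, 26] -> counters=[0,0,1,0,0,0,0,0,0,0,0,0,0,1,0,0,0,0,0,1,0,0,0,0,0,0,1,0,0,0,0,0]
Step 18: insert h at [4, 9, 11, 15] -> counters=[0,0,1,0,1,0,0,0,0,1,0,1,0,1,0,1,0,0,0,1,0,0,0,0,0,0,1,0,0,0,0,0]
Step 19: insert ux at [2, 13, 19, 26] -> counters=[0,0,2,0,1,0,0,0,0,1,0,1,0,2,0,1,0,0,0,2,0,0,0,0,0,0,2,0,0,0,0,0]
Step 20: insert un at [1, 6, 18, 25] -> counters=[0,1,2,0,1,0,1,0,0,1,0,1,0,2,0,1,0,0,1,2,0,0,0,0,0,1,2,0,0,0,0,0]
Step 21: delete ux at [2, 13, 19, 26] -> counters=[0,1,1,0,1,0,1,0,0,1,0,1,0,1,0,1,0,0,1,1,0,0,0,0,0,1,1,0,0,0,0,0]
Step 22: delete h at [4, 9, 11, 15] -> counters=[0,1,1,0,0,0,1,0,0,0,0,0,0,1,0,0,0,0,1,1,0,0,0,0,0,1,1,0,0,0,0,0]
Step 23: insert un at [1, 6, 18, 25] -> counters=[0,2,1,0,0,0,2,0,0,0,0,0,0,1,0,0,0,0,2,1,0,0,0,0,0,2,1,0,0,0,0,0]
Step 24: insert h at [4, 9, 11, 15] -> counters=[0,2,1,0,1,0,2,0,0,1,0,1,0,1,0,1,0,0,2,1,0,0,0,0,0,2,1,0,0,0,0,0]
Step 25: delete un at [1, 6, 18, 25] -> counters=[0,1,1,0,1,0,1,0,0,1,0,1,0,1,0,1,0,0,1,1,0,0,0,0,0,1,1,0,0,0,0,0]
Step 26: insert ux at [2, 13, 19, 26] -> counters=[0,1,2,0,1,0,1,0,0,1,0,1,0,2,0,1,0,0,1,2,0,0,0,0,0,1,2,0,0,0,0,0]
Step 27: delete h at [4, 9, 11, 15] -> counters=[0,1,2,0,0,0,1,0,0,0,0,0,0,2,0,0,0,0,1,2,0,0,0,0,0,1,2,0,0,0,0,0]
Step 28: insert ux at [2, 13, 19, 26] -> counters=[0,1,3,0,0,0,1,0,0,0,0,0,0,3,0,0,0,0,1,3,0,0,0,0,0,1,3,0,0,0,0,0]
Step 29: insert ux at [2, 13, 19, 26] -> counters=[0,1,4,0,0,0,1,0,0,0,0,0,0,4,0,0,0,0,1,4,0,0,0,0,0,1,4,0,0,0,0,0]
Step 30: insert h at [4, 9, 11, 15] -> counters=[0,1,4,0,1,0,1,0,0,1,0,1,0,4,0,1,0,0,1,4,0,0,0,0,0,1,4,0,0,0,0,0]
Final counters=[0,1,4,0,1,0,1,0,0,1,0,1,0,4,0,1,0,0,1,4,0,0,0,0,0,1,4,0,0,0,0,0] -> 12 nonzero

Answer: 12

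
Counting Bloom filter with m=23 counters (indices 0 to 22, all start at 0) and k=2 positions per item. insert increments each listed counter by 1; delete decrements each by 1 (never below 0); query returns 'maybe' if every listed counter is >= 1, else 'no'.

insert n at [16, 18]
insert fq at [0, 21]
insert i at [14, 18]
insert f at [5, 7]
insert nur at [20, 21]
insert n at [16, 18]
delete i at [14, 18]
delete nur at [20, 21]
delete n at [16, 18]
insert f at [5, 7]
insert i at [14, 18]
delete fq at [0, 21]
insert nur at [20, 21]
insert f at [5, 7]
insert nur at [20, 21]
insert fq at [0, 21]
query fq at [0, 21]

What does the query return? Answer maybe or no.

Answer: maybe

Derivation:
Step 1: insert n at [16, 18] -> counters=[0,0,0,0,0,0,0,0,0,0,0,0,0,0,0,0,1,0,1,0,0,0,0]
Step 2: insert fq at [0, 21] -> counters=[1,0,0,0,0,0,0,0,0,0,0,0,0,0,0,0,1,0,1,0,0,1,0]
Step 3: insert i at [14, 18] -> counters=[1,0,0,0,0,0,0,0,0,0,0,0,0,0,1,0,1,0,2,0,0,1,0]
Step 4: insert f at [5, 7] -> counters=[1,0,0,0,0,1,0,1,0,0,0,0,0,0,1,0,1,0,2,0,0,1,0]
Step 5: insert nur at [20, 21] -> counters=[1,0,0,0,0,1,0,1,0,0,0,0,0,0,1,0,1,0,2,0,1,2,0]
Step 6: insert n at [16, 18] -> counters=[1,0,0,0,0,1,0,1,0,0,0,0,0,0,1,0,2,0,3,0,1,2,0]
Step 7: delete i at [14, 18] -> counters=[1,0,0,0,0,1,0,1,0,0,0,0,0,0,0,0,2,0,2,0,1,2,0]
Step 8: delete nur at [20, 21] -> counters=[1,0,0,0,0,1,0,1,0,0,0,0,0,0,0,0,2,0,2,0,0,1,0]
Step 9: delete n at [16, 18] -> counters=[1,0,0,0,0,1,0,1,0,0,0,0,0,0,0,0,1,0,1,0,0,1,0]
Step 10: insert f at [5, 7] -> counters=[1,0,0,0,0,2,0,2,0,0,0,0,0,0,0,0,1,0,1,0,0,1,0]
Step 11: insert i at [14, 18] -> counters=[1,0,0,0,0,2,0,2,0,0,0,0,0,0,1,0,1,0,2,0,0,1,0]
Step 12: delete fq at [0, 21] -> counters=[0,0,0,0,0,2,0,2,0,0,0,0,0,0,1,0,1,0,2,0,0,0,0]
Step 13: insert nur at [20, 21] -> counters=[0,0,0,0,0,2,0,2,0,0,0,0,0,0,1,0,1,0,2,0,1,1,0]
Step 14: insert f at [5, 7] -> counters=[0,0,0,0,0,3,0,3,0,0,0,0,0,0,1,0,1,0,2,0,1,1,0]
Step 15: insert nur at [20, 21] -> counters=[0,0,0,0,0,3,0,3,0,0,0,0,0,0,1,0,1,0,2,0,2,2,0]
Step 16: insert fq at [0, 21] -> counters=[1,0,0,0,0,3,0,3,0,0,0,0,0,0,1,0,1,0,2,0,2,3,0]
Query fq: check counters[0]=1 counters[21]=3 -> maybe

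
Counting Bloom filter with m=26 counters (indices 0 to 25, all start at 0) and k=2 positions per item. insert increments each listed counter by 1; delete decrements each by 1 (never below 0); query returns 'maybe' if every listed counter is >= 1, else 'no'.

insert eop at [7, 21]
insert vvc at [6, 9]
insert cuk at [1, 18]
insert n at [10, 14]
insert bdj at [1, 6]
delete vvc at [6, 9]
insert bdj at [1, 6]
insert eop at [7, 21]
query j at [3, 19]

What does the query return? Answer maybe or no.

Step 1: insert eop at [7, 21] -> counters=[0,0,0,0,0,0,0,1,0,0,0,0,0,0,0,0,0,0,0,0,0,1,0,0,0,0]
Step 2: insert vvc at [6, 9] -> counters=[0,0,0,0,0,0,1,1,0,1,0,0,0,0,0,0,0,0,0,0,0,1,0,0,0,0]
Step 3: insert cuk at [1, 18] -> counters=[0,1,0,0,0,0,1,1,0,1,0,0,0,0,0,0,0,0,1,0,0,1,0,0,0,0]
Step 4: insert n at [10, 14] -> counters=[0,1,0,0,0,0,1,1,0,1,1,0,0,0,1,0,0,0,1,0,0,1,0,0,0,0]
Step 5: insert bdj at [1, 6] -> counters=[0,2,0,0,0,0,2,1,0,1,1,0,0,0,1,0,0,0,1,0,0,1,0,0,0,0]
Step 6: delete vvc at [6, 9] -> counters=[0,2,0,0,0,0,1,1,0,0,1,0,0,0,1,0,0,0,1,0,0,1,0,0,0,0]
Step 7: insert bdj at [1, 6] -> counters=[0,3,0,0,0,0,2,1,0,0,1,0,0,0,1,0,0,0,1,0,0,1,0,0,0,0]
Step 8: insert eop at [7, 21] -> counters=[0,3,0,0,0,0,2,2,0,0,1,0,0,0,1,0,0,0,1,0,0,2,0,0,0,0]
Query j: check counters[3]=0 counters[19]=0 -> no

Answer: no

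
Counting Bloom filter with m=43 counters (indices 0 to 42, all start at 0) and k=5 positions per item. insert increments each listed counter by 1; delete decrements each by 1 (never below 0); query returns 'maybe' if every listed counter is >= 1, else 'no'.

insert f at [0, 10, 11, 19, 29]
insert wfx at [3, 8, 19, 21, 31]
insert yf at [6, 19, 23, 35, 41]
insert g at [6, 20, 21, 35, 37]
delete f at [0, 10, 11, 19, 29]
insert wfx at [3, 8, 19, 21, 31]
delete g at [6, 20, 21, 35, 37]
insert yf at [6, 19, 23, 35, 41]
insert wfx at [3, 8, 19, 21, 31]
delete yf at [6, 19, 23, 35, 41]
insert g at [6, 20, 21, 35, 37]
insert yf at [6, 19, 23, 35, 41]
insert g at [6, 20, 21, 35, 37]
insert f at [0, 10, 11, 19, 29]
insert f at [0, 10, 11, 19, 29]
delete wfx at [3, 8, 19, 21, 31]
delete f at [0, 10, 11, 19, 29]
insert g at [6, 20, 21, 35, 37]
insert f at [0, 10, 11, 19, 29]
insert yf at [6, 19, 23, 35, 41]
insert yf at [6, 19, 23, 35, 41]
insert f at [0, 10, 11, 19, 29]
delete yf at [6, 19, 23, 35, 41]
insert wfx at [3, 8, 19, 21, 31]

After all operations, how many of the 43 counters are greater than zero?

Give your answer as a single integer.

Answer: 15

Derivation:
Step 1: insert f at [0, 10, 11, 19, 29] -> counters=[1,0,0,0,0,0,0,0,0,0,1,1,0,0,0,0,0,0,0,1,0,0,0,0,0,0,0,0,0,1,0,0,0,0,0,0,0,0,0,0,0,0,0]
Step 2: insert wfx at [3, 8, 19, 21, 31] -> counters=[1,0,0,1,0,0,0,0,1,0,1,1,0,0,0,0,0,0,0,2,0,1,0,0,0,0,0,0,0,1,0,1,0,0,0,0,0,0,0,0,0,0,0]
Step 3: insert yf at [6, 19, 23, 35, 41] -> counters=[1,0,0,1,0,0,1,0,1,0,1,1,0,0,0,0,0,0,0,3,0,1,0,1,0,0,0,0,0,1,0,1,0,0,0,1,0,0,0,0,0,1,0]
Step 4: insert g at [6, 20, 21, 35, 37] -> counters=[1,0,0,1,0,0,2,0,1,0,1,1,0,0,0,0,0,0,0,3,1,2,0,1,0,0,0,0,0,1,0,1,0,0,0,2,0,1,0,0,0,1,0]
Step 5: delete f at [0, 10, 11, 19, 29] -> counters=[0,0,0,1,0,0,2,0,1,0,0,0,0,0,0,0,0,0,0,2,1,2,0,1,0,0,0,0,0,0,0,1,0,0,0,2,0,1,0,0,0,1,0]
Step 6: insert wfx at [3, 8, 19, 21, 31] -> counters=[0,0,0,2,0,0,2,0,2,0,0,0,0,0,0,0,0,0,0,3,1,3,0,1,0,0,0,0,0,0,0,2,0,0,0,2,0,1,0,0,0,1,0]
Step 7: delete g at [6, 20, 21, 35, 37] -> counters=[0,0,0,2,0,0,1,0,2,0,0,0,0,0,0,0,0,0,0,3,0,2,0,1,0,0,0,0,0,0,0,2,0,0,0,1,0,0,0,0,0,1,0]
Step 8: insert yf at [6, 19, 23, 35, 41] -> counters=[0,0,0,2,0,0,2,0,2,0,0,0,0,0,0,0,0,0,0,4,0,2,0,2,0,0,0,0,0,0,0,2,0,0,0,2,0,0,0,0,0,2,0]
Step 9: insert wfx at [3, 8, 19, 21, 31] -> counters=[0,0,0,3,0,0,2,0,3,0,0,0,0,0,0,0,0,0,0,5,0,3,0,2,0,0,0,0,0,0,0,3,0,0,0,2,0,0,0,0,0,2,0]
Step 10: delete yf at [6, 19, 23, 35, 41] -> counters=[0,0,0,3,0,0,1,0,3,0,0,0,0,0,0,0,0,0,0,4,0,3,0,1,0,0,0,0,0,0,0,3,0,0,0,1,0,0,0,0,0,1,0]
Step 11: insert g at [6, 20, 21, 35, 37] -> counters=[0,0,0,3,0,0,2,0,3,0,0,0,0,0,0,0,0,0,0,4,1,4,0,1,0,0,0,0,0,0,0,3,0,0,0,2,0,1,0,0,0,1,0]
Step 12: insert yf at [6, 19, 23, 35, 41] -> counters=[0,0,0,3,0,0,3,0,3,0,0,0,0,0,0,0,0,0,0,5,1,4,0,2,0,0,0,0,0,0,0,3,0,0,0,3,0,1,0,0,0,2,0]
Step 13: insert g at [6, 20, 21, 35, 37] -> counters=[0,0,0,3,0,0,4,0,3,0,0,0,0,0,0,0,0,0,0,5,2,5,0,2,0,0,0,0,0,0,0,3,0,0,0,4,0,2,0,0,0,2,0]
Step 14: insert f at [0, 10, 11, 19, 29] -> counters=[1,0,0,3,0,0,4,0,3,0,1,1,0,0,0,0,0,0,0,6,2,5,0,2,0,0,0,0,0,1,0,3,0,0,0,4,0,2,0,0,0,2,0]
Step 15: insert f at [0, 10, 11, 19, 29] -> counters=[2,0,0,3,0,0,4,0,3,0,2,2,0,0,0,0,0,0,0,7,2,5,0,2,0,0,0,0,0,2,0,3,0,0,0,4,0,2,0,0,0,2,0]
Step 16: delete wfx at [3, 8, 19, 21, 31] -> counters=[2,0,0,2,0,0,4,0,2,0,2,2,0,0,0,0,0,0,0,6,2,4,0,2,0,0,0,0,0,2,0,2,0,0,0,4,0,2,0,0,0,2,0]
Step 17: delete f at [0, 10, 11, 19, 29] -> counters=[1,0,0,2,0,0,4,0,2,0,1,1,0,0,0,0,0,0,0,5,2,4,0,2,0,0,0,0,0,1,0,2,0,0,0,4,0,2,0,0,0,2,0]
Step 18: insert g at [6, 20, 21, 35, 37] -> counters=[1,0,0,2,0,0,5,0,2,0,1,1,0,0,0,0,0,0,0,5,3,5,0,2,0,0,0,0,0,1,0,2,0,0,0,5,0,3,0,0,0,2,0]
Step 19: insert f at [0, 10, 11, 19, 29] -> counters=[2,0,0,2,0,0,5,0,2,0,2,2,0,0,0,0,0,0,0,6,3,5,0,2,0,0,0,0,0,2,0,2,0,0,0,5,0,3,0,0,0,2,0]
Step 20: insert yf at [6, 19, 23, 35, 41] -> counters=[2,0,0,2,0,0,6,0,2,0,2,2,0,0,0,0,0,0,0,7,3,5,0,3,0,0,0,0,0,2,0,2,0,0,0,6,0,3,0,0,0,3,0]
Step 21: insert yf at [6, 19, 23, 35, 41] -> counters=[2,0,0,2,0,0,7,0,2,0,2,2,0,0,0,0,0,0,0,8,3,5,0,4,0,0,0,0,0,2,0,2,0,0,0,7,0,3,0,0,0,4,0]
Step 22: insert f at [0, 10, 11, 19, 29] -> counters=[3,0,0,2,0,0,7,0,2,0,3,3,0,0,0,0,0,0,0,9,3,5,0,4,0,0,0,0,0,3,0,2,0,0,0,7,0,3,0,0,0,4,0]
Step 23: delete yf at [6, 19, 23, 35, 41] -> counters=[3,0,0,2,0,0,6,0,2,0,3,3,0,0,0,0,0,0,0,8,3,5,0,3,0,0,0,0,0,3,0,2,0,0,0,6,0,3,0,0,0,3,0]
Step 24: insert wfx at [3, 8, 19, 21, 31] -> counters=[3,0,0,3,0,0,6,0,3,0,3,3,0,0,0,0,0,0,0,9,3,6,0,3,0,0,0,0,0,3,0,3,0,0,0,6,0,3,0,0,0,3,0]
Final counters=[3,0,0,3,0,0,6,0,3,0,3,3,0,0,0,0,0,0,0,9,3,6,0,3,0,0,0,0,0,3,0,3,0,0,0,6,0,3,0,0,0,3,0] -> 15 nonzero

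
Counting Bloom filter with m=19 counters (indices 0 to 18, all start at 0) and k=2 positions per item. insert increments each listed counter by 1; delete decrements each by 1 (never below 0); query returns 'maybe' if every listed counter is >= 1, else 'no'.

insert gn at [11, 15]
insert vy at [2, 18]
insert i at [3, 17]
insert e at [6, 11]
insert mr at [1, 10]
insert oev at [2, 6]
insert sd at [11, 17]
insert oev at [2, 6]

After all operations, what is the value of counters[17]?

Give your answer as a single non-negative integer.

Answer: 2

Derivation:
Step 1: insert gn at [11, 15] -> counters=[0,0,0,0,0,0,0,0,0,0,0,1,0,0,0,1,0,0,0]
Step 2: insert vy at [2, 18] -> counters=[0,0,1,0,0,0,0,0,0,0,0,1,0,0,0,1,0,0,1]
Step 3: insert i at [3, 17] -> counters=[0,0,1,1,0,0,0,0,0,0,0,1,0,0,0,1,0,1,1]
Step 4: insert e at [6, 11] -> counters=[0,0,1,1,0,0,1,0,0,0,0,2,0,0,0,1,0,1,1]
Step 5: insert mr at [1, 10] -> counters=[0,1,1,1,0,0,1,0,0,0,1,2,0,0,0,1,0,1,1]
Step 6: insert oev at [2, 6] -> counters=[0,1,2,1,0,0,2,0,0,0,1,2,0,0,0,1,0,1,1]
Step 7: insert sd at [11, 17] -> counters=[0,1,2,1,0,0,2,0,0,0,1,3,0,0,0,1,0,2,1]
Step 8: insert oev at [2, 6] -> counters=[0,1,3,1,0,0,3,0,0,0,1,3,0,0,0,1,0,2,1]
Final counters=[0,1,3,1,0,0,3,0,0,0,1,3,0,0,0,1,0,2,1] -> counters[17]=2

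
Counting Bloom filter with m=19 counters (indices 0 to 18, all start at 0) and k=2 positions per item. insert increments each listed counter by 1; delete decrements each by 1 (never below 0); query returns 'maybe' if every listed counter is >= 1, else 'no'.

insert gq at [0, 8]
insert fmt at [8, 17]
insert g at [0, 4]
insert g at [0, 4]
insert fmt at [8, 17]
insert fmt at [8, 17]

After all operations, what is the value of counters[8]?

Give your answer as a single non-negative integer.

Answer: 4

Derivation:
Step 1: insert gq at [0, 8] -> counters=[1,0,0,0,0,0,0,0,1,0,0,0,0,0,0,0,0,0,0]
Step 2: insert fmt at [8, 17] -> counters=[1,0,0,0,0,0,0,0,2,0,0,0,0,0,0,0,0,1,0]
Step 3: insert g at [0, 4] -> counters=[2,0,0,0,1,0,0,0,2,0,0,0,0,0,0,0,0,1,0]
Step 4: insert g at [0, 4] -> counters=[3,0,0,0,2,0,0,0,2,0,0,0,0,0,0,0,0,1,0]
Step 5: insert fmt at [8, 17] -> counters=[3,0,0,0,2,0,0,0,3,0,0,0,0,0,0,0,0,2,0]
Step 6: insert fmt at [8, 17] -> counters=[3,0,0,0,2,0,0,0,4,0,0,0,0,0,0,0,0,3,0]
Final counters=[3,0,0,0,2,0,0,0,4,0,0,0,0,0,0,0,0,3,0] -> counters[8]=4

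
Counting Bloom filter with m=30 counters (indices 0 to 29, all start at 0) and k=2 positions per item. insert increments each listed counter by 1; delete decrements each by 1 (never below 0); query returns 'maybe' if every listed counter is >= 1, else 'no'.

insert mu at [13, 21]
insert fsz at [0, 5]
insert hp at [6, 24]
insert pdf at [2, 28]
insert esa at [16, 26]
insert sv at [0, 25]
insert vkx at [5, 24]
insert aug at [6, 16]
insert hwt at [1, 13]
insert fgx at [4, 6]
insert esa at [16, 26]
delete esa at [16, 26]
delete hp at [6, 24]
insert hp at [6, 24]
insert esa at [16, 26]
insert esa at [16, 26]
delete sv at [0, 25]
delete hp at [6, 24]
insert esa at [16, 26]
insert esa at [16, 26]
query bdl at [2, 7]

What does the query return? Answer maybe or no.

Step 1: insert mu at [13, 21] -> counters=[0,0,0,0,0,0,0,0,0,0,0,0,0,1,0,0,0,0,0,0,0,1,0,0,0,0,0,0,0,0]
Step 2: insert fsz at [0, 5] -> counters=[1,0,0,0,0,1,0,0,0,0,0,0,0,1,0,0,0,0,0,0,0,1,0,0,0,0,0,0,0,0]
Step 3: insert hp at [6, 24] -> counters=[1,0,0,0,0,1,1,0,0,0,0,0,0,1,0,0,0,0,0,0,0,1,0,0,1,0,0,0,0,0]
Step 4: insert pdf at [2, 28] -> counters=[1,0,1,0,0,1,1,0,0,0,0,0,0,1,0,0,0,0,0,0,0,1,0,0,1,0,0,0,1,0]
Step 5: insert esa at [16, 26] -> counters=[1,0,1,0,0,1,1,0,0,0,0,0,0,1,0,0,1,0,0,0,0,1,0,0,1,0,1,0,1,0]
Step 6: insert sv at [0, 25] -> counters=[2,0,1,0,0,1,1,0,0,0,0,0,0,1,0,0,1,0,0,0,0,1,0,0,1,1,1,0,1,0]
Step 7: insert vkx at [5, 24] -> counters=[2,0,1,0,0,2,1,0,0,0,0,0,0,1,0,0,1,0,0,0,0,1,0,0,2,1,1,0,1,0]
Step 8: insert aug at [6, 16] -> counters=[2,0,1,0,0,2,2,0,0,0,0,0,0,1,0,0,2,0,0,0,0,1,0,0,2,1,1,0,1,0]
Step 9: insert hwt at [1, 13] -> counters=[2,1,1,0,0,2,2,0,0,0,0,0,0,2,0,0,2,0,0,0,0,1,0,0,2,1,1,0,1,0]
Step 10: insert fgx at [4, 6] -> counters=[2,1,1,0,1,2,3,0,0,0,0,0,0,2,0,0,2,0,0,0,0,1,0,0,2,1,1,0,1,0]
Step 11: insert esa at [16, 26] -> counters=[2,1,1,0,1,2,3,0,0,0,0,0,0,2,0,0,3,0,0,0,0,1,0,0,2,1,2,0,1,0]
Step 12: delete esa at [16, 26] -> counters=[2,1,1,0,1,2,3,0,0,0,0,0,0,2,0,0,2,0,0,0,0,1,0,0,2,1,1,0,1,0]
Step 13: delete hp at [6, 24] -> counters=[2,1,1,0,1,2,2,0,0,0,0,0,0,2,0,0,2,0,0,0,0,1,0,0,1,1,1,0,1,0]
Step 14: insert hp at [6, 24] -> counters=[2,1,1,0,1,2,3,0,0,0,0,0,0,2,0,0,2,0,0,0,0,1,0,0,2,1,1,0,1,0]
Step 15: insert esa at [16, 26] -> counters=[2,1,1,0,1,2,3,0,0,0,0,0,0,2,0,0,3,0,0,0,0,1,0,0,2,1,2,0,1,0]
Step 16: insert esa at [16, 26] -> counters=[2,1,1,0,1,2,3,0,0,0,0,0,0,2,0,0,4,0,0,0,0,1,0,0,2,1,3,0,1,0]
Step 17: delete sv at [0, 25] -> counters=[1,1,1,0,1,2,3,0,0,0,0,0,0,2,0,0,4,0,0,0,0,1,0,0,2,0,3,0,1,0]
Step 18: delete hp at [6, 24] -> counters=[1,1,1,0,1,2,2,0,0,0,0,0,0,2,0,0,4,0,0,0,0,1,0,0,1,0,3,0,1,0]
Step 19: insert esa at [16, 26] -> counters=[1,1,1,0,1,2,2,0,0,0,0,0,0,2,0,0,5,0,0,0,0,1,0,0,1,0,4,0,1,0]
Step 20: insert esa at [16, 26] -> counters=[1,1,1,0,1,2,2,0,0,0,0,0,0,2,0,0,6,0,0,0,0,1,0,0,1,0,5,0,1,0]
Query bdl: check counters[2]=1 counters[7]=0 -> no

Answer: no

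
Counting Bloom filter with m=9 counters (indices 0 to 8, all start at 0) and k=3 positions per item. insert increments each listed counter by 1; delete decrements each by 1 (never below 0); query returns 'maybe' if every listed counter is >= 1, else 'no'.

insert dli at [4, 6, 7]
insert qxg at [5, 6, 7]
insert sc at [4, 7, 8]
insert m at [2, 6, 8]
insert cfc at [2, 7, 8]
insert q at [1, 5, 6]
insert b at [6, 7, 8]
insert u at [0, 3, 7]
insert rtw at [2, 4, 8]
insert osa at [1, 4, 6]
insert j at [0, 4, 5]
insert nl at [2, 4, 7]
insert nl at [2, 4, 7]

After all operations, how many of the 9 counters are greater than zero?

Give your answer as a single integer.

Answer: 9

Derivation:
Step 1: insert dli at [4, 6, 7] -> counters=[0,0,0,0,1,0,1,1,0]
Step 2: insert qxg at [5, 6, 7] -> counters=[0,0,0,0,1,1,2,2,0]
Step 3: insert sc at [4, 7, 8] -> counters=[0,0,0,0,2,1,2,3,1]
Step 4: insert m at [2, 6, 8] -> counters=[0,0,1,0,2,1,3,3,2]
Step 5: insert cfc at [2, 7, 8] -> counters=[0,0,2,0,2,1,3,4,3]
Step 6: insert q at [1, 5, 6] -> counters=[0,1,2,0,2,2,4,4,3]
Step 7: insert b at [6, 7, 8] -> counters=[0,1,2,0,2,2,5,5,4]
Step 8: insert u at [0, 3, 7] -> counters=[1,1,2,1,2,2,5,6,4]
Step 9: insert rtw at [2, 4, 8] -> counters=[1,1,3,1,3,2,5,6,5]
Step 10: insert osa at [1, 4, 6] -> counters=[1,2,3,1,4,2,6,6,5]
Step 11: insert j at [0, 4, 5] -> counters=[2,2,3,1,5,3,6,6,5]
Step 12: insert nl at [2, 4, 7] -> counters=[2,2,4,1,6,3,6,7,5]
Step 13: insert nl at [2, 4, 7] -> counters=[2,2,5,1,7,3,6,8,5]
Final counters=[2,2,5,1,7,3,6,8,5] -> 9 nonzero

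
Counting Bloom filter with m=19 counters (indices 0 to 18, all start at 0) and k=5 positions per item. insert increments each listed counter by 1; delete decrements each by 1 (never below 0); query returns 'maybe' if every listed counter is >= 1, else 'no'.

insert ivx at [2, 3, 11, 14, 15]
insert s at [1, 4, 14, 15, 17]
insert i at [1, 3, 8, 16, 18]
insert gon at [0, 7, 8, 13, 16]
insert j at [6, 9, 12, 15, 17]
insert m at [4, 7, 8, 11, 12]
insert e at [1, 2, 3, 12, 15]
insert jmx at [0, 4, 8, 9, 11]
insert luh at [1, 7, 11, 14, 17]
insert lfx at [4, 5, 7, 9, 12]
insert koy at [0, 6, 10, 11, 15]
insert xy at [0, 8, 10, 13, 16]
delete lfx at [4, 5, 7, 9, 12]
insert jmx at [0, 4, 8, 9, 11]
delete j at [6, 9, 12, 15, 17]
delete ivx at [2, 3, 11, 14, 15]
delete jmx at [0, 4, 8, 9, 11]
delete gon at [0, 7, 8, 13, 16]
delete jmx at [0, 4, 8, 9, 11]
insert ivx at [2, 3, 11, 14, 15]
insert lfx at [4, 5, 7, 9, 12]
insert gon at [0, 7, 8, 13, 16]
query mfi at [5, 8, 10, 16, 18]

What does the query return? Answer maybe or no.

Step 1: insert ivx at [2, 3, 11, 14, 15] -> counters=[0,0,1,1,0,0,0,0,0,0,0,1,0,0,1,1,0,0,0]
Step 2: insert s at [1, 4, 14, 15, 17] -> counters=[0,1,1,1,1,0,0,0,0,0,0,1,0,0,2,2,0,1,0]
Step 3: insert i at [1, 3, 8, 16, 18] -> counters=[0,2,1,2,1,0,0,0,1,0,0,1,0,0,2,2,1,1,1]
Step 4: insert gon at [0, 7, 8, 13, 16] -> counters=[1,2,1,2,1,0,0,1,2,0,0,1,0,1,2,2,2,1,1]
Step 5: insert j at [6, 9, 12, 15, 17] -> counters=[1,2,1,2,1,0,1,1,2,1,0,1,1,1,2,3,2,2,1]
Step 6: insert m at [4, 7, 8, 11, 12] -> counters=[1,2,1,2,2,0,1,2,3,1,0,2,2,1,2,3,2,2,1]
Step 7: insert e at [1, 2, 3, 12, 15] -> counters=[1,3,2,3,2,0,1,2,3,1,0,2,3,1,2,4,2,2,1]
Step 8: insert jmx at [0, 4, 8, 9, 11] -> counters=[2,3,2,3,3,0,1,2,4,2,0,3,3,1,2,4,2,2,1]
Step 9: insert luh at [1, 7, 11, 14, 17] -> counters=[2,4,2,3,3,0,1,3,4,2,0,4,3,1,3,4,2,3,1]
Step 10: insert lfx at [4, 5, 7, 9, 12] -> counters=[2,4,2,3,4,1,1,4,4,3,0,4,4,1,3,4,2,3,1]
Step 11: insert koy at [0, 6, 10, 11, 15] -> counters=[3,4,2,3,4,1,2,4,4,3,1,5,4,1,3,5,2,3,1]
Step 12: insert xy at [0, 8, 10, 13, 16] -> counters=[4,4,2,3,4,1,2,4,5,3,2,5,4,2,3,5,3,3,1]
Step 13: delete lfx at [4, 5, 7, 9, 12] -> counters=[4,4,2,3,3,0,2,3,5,2,2,5,3,2,3,5,3,3,1]
Step 14: insert jmx at [0, 4, 8, 9, 11] -> counters=[5,4,2,3,4,0,2,3,6,3,2,6,3,2,3,5,3,3,1]
Step 15: delete j at [6, 9, 12, 15, 17] -> counters=[5,4,2,3,4,0,1,3,6,2,2,6,2,2,3,4,3,2,1]
Step 16: delete ivx at [2, 3, 11, 14, 15] -> counters=[5,4,1,2,4,0,1,3,6,2,2,5,2,2,2,3,3,2,1]
Step 17: delete jmx at [0, 4, 8, 9, 11] -> counters=[4,4,1,2,3,0,1,3,5,1,2,4,2,2,2,3,3,2,1]
Step 18: delete gon at [0, 7, 8, 13, 16] -> counters=[3,4,1,2,3,0,1,2,4,1,2,4,2,1,2,3,2,2,1]
Step 19: delete jmx at [0, 4, 8, 9, 11] -> counters=[2,4,1,2,2,0,1,2,3,0,2,3,2,1,2,3,2,2,1]
Step 20: insert ivx at [2, 3, 11, 14, 15] -> counters=[2,4,2,3,2,0,1,2,3,0,2,4,2,1,3,4,2,2,1]
Step 21: insert lfx at [4, 5, 7, 9, 12] -> counters=[2,4,2,3,3,1,1,3,3,1,2,4,3,1,3,4,2,2,1]
Step 22: insert gon at [0, 7, 8, 13, 16] -> counters=[3,4,2,3,3,1,1,4,4,1,2,4,3,2,3,4,3,2,1]
Query mfi: check counters[5]=1 counters[8]=4 counters[10]=2 counters[16]=3 counters[18]=1 -> maybe

Answer: maybe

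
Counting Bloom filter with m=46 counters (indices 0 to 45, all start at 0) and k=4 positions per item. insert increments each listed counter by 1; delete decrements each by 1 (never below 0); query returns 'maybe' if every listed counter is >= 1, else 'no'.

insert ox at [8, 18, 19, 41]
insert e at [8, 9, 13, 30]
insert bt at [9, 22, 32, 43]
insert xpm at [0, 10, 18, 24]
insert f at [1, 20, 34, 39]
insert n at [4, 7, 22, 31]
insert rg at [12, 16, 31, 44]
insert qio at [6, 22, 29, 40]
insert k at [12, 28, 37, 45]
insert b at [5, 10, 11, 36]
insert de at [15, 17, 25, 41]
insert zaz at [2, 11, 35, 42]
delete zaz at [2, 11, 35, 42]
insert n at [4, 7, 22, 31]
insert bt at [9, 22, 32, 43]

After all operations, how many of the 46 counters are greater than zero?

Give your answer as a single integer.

Step 1: insert ox at [8, 18, 19, 41] -> counters=[0,0,0,0,0,0,0,0,1,0,0,0,0,0,0,0,0,0,1,1,0,0,0,0,0,0,0,0,0,0,0,0,0,0,0,0,0,0,0,0,0,1,0,0,0,0]
Step 2: insert e at [8, 9, 13, 30] -> counters=[0,0,0,0,0,0,0,0,2,1,0,0,0,1,0,0,0,0,1,1,0,0,0,0,0,0,0,0,0,0,1,0,0,0,0,0,0,0,0,0,0,1,0,0,0,0]
Step 3: insert bt at [9, 22, 32, 43] -> counters=[0,0,0,0,0,0,0,0,2,2,0,0,0,1,0,0,0,0,1,1,0,0,1,0,0,0,0,0,0,0,1,0,1,0,0,0,0,0,0,0,0,1,0,1,0,0]
Step 4: insert xpm at [0, 10, 18, 24] -> counters=[1,0,0,0,0,0,0,0,2,2,1,0,0,1,0,0,0,0,2,1,0,0,1,0,1,0,0,0,0,0,1,0,1,0,0,0,0,0,0,0,0,1,0,1,0,0]
Step 5: insert f at [1, 20, 34, 39] -> counters=[1,1,0,0,0,0,0,0,2,2,1,0,0,1,0,0,0,0,2,1,1,0,1,0,1,0,0,0,0,0,1,0,1,0,1,0,0,0,0,1,0,1,0,1,0,0]
Step 6: insert n at [4, 7, 22, 31] -> counters=[1,1,0,0,1,0,0,1,2,2,1,0,0,1,0,0,0,0,2,1,1,0,2,0,1,0,0,0,0,0,1,1,1,0,1,0,0,0,0,1,0,1,0,1,0,0]
Step 7: insert rg at [12, 16, 31, 44] -> counters=[1,1,0,0,1,0,0,1,2,2,1,0,1,1,0,0,1,0,2,1,1,0,2,0,1,0,0,0,0,0,1,2,1,0,1,0,0,0,0,1,0,1,0,1,1,0]
Step 8: insert qio at [6, 22, 29, 40] -> counters=[1,1,0,0,1,0,1,1,2,2,1,0,1,1,0,0,1,0,2,1,1,0,3,0,1,0,0,0,0,1,1,2,1,0,1,0,0,0,0,1,1,1,0,1,1,0]
Step 9: insert k at [12, 28, 37, 45] -> counters=[1,1,0,0,1,0,1,1,2,2,1,0,2,1,0,0,1,0,2,1,1,0,3,0,1,0,0,0,1,1,1,2,1,0,1,0,0,1,0,1,1,1,0,1,1,1]
Step 10: insert b at [5, 10, 11, 36] -> counters=[1,1,0,0,1,1,1,1,2,2,2,1,2,1,0,0,1,0,2,1,1,0,3,0,1,0,0,0,1,1,1,2,1,0,1,0,1,1,0,1,1,1,0,1,1,1]
Step 11: insert de at [15, 17, 25, 41] -> counters=[1,1,0,0,1,1,1,1,2,2,2,1,2,1,0,1,1,1,2,1,1,0,3,0,1,1,0,0,1,1,1,2,1,0,1,0,1,1,0,1,1,2,0,1,1,1]
Step 12: insert zaz at [2, 11, 35, 42] -> counters=[1,1,1,0,1,1,1,1,2,2,2,2,2,1,0,1,1,1,2,1,1,0,3,0,1,1,0,0,1,1,1,2,1,0,1,1,1,1,0,1,1,2,1,1,1,1]
Step 13: delete zaz at [2, 11, 35, 42] -> counters=[1,1,0,0,1,1,1,1,2,2,2,1,2,1,0,1,1,1,2,1,1,0,3,0,1,1,0,0,1,1,1,2,1,0,1,0,1,1,0,1,1,2,0,1,1,1]
Step 14: insert n at [4, 7, 22, 31] -> counters=[1,1,0,0,2,1,1,2,2,2,2,1,2,1,0,1,1,1,2,1,1,0,4,0,1,1,0,0,1,1,1,3,1,0,1,0,1,1,0,1,1,2,0,1,1,1]
Step 15: insert bt at [9, 22, 32, 43] -> counters=[1,1,0,0,2,1,1,2,2,3,2,1,2,1,0,1,1,1,2,1,1,0,5,0,1,1,0,0,1,1,1,3,2,0,1,0,1,1,0,1,1,2,0,2,1,1]
Final counters=[1,1,0,0,2,1,1,2,2,3,2,1,2,1,0,1,1,1,2,1,1,0,5,0,1,1,0,0,1,1,1,3,2,0,1,0,1,1,0,1,1,2,0,2,1,1] -> 35 nonzero

Answer: 35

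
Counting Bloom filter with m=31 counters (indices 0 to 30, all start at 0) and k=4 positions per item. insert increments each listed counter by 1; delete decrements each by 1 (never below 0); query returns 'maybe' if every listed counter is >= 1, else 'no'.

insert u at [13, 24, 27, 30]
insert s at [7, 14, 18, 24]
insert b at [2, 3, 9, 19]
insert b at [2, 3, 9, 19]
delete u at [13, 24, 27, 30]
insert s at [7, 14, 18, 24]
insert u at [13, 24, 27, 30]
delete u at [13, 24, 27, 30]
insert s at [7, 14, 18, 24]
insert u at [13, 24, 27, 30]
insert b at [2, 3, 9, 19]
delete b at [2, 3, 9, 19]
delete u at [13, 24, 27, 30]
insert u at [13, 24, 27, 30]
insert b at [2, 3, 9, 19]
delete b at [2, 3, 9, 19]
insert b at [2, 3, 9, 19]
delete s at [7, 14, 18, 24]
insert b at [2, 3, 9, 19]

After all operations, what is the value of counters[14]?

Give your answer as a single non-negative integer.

Answer: 2

Derivation:
Step 1: insert u at [13, 24, 27, 30] -> counters=[0,0,0,0,0,0,0,0,0,0,0,0,0,1,0,0,0,0,0,0,0,0,0,0,1,0,0,1,0,0,1]
Step 2: insert s at [7, 14, 18, 24] -> counters=[0,0,0,0,0,0,0,1,0,0,0,0,0,1,1,0,0,0,1,0,0,0,0,0,2,0,0,1,0,0,1]
Step 3: insert b at [2, 3, 9, 19] -> counters=[0,0,1,1,0,0,0,1,0,1,0,0,0,1,1,0,0,0,1,1,0,0,0,0,2,0,0,1,0,0,1]
Step 4: insert b at [2, 3, 9, 19] -> counters=[0,0,2,2,0,0,0,1,0,2,0,0,0,1,1,0,0,0,1,2,0,0,0,0,2,0,0,1,0,0,1]
Step 5: delete u at [13, 24, 27, 30] -> counters=[0,0,2,2,0,0,0,1,0,2,0,0,0,0,1,0,0,0,1,2,0,0,0,0,1,0,0,0,0,0,0]
Step 6: insert s at [7, 14, 18, 24] -> counters=[0,0,2,2,0,0,0,2,0,2,0,0,0,0,2,0,0,0,2,2,0,0,0,0,2,0,0,0,0,0,0]
Step 7: insert u at [13, 24, 27, 30] -> counters=[0,0,2,2,0,0,0,2,0,2,0,0,0,1,2,0,0,0,2,2,0,0,0,0,3,0,0,1,0,0,1]
Step 8: delete u at [13, 24, 27, 30] -> counters=[0,0,2,2,0,0,0,2,0,2,0,0,0,0,2,0,0,0,2,2,0,0,0,0,2,0,0,0,0,0,0]
Step 9: insert s at [7, 14, 18, 24] -> counters=[0,0,2,2,0,0,0,3,0,2,0,0,0,0,3,0,0,0,3,2,0,0,0,0,3,0,0,0,0,0,0]
Step 10: insert u at [13, 24, 27, 30] -> counters=[0,0,2,2,0,0,0,3,0,2,0,0,0,1,3,0,0,0,3,2,0,0,0,0,4,0,0,1,0,0,1]
Step 11: insert b at [2, 3, 9, 19] -> counters=[0,0,3,3,0,0,0,3,0,3,0,0,0,1,3,0,0,0,3,3,0,0,0,0,4,0,0,1,0,0,1]
Step 12: delete b at [2, 3, 9, 19] -> counters=[0,0,2,2,0,0,0,3,0,2,0,0,0,1,3,0,0,0,3,2,0,0,0,0,4,0,0,1,0,0,1]
Step 13: delete u at [13, 24, 27, 30] -> counters=[0,0,2,2,0,0,0,3,0,2,0,0,0,0,3,0,0,0,3,2,0,0,0,0,3,0,0,0,0,0,0]
Step 14: insert u at [13, 24, 27, 30] -> counters=[0,0,2,2,0,0,0,3,0,2,0,0,0,1,3,0,0,0,3,2,0,0,0,0,4,0,0,1,0,0,1]
Step 15: insert b at [2, 3, 9, 19] -> counters=[0,0,3,3,0,0,0,3,0,3,0,0,0,1,3,0,0,0,3,3,0,0,0,0,4,0,0,1,0,0,1]
Step 16: delete b at [2, 3, 9, 19] -> counters=[0,0,2,2,0,0,0,3,0,2,0,0,0,1,3,0,0,0,3,2,0,0,0,0,4,0,0,1,0,0,1]
Step 17: insert b at [2, 3, 9, 19] -> counters=[0,0,3,3,0,0,0,3,0,3,0,0,0,1,3,0,0,0,3,3,0,0,0,0,4,0,0,1,0,0,1]
Step 18: delete s at [7, 14, 18, 24] -> counters=[0,0,3,3,0,0,0,2,0,3,0,0,0,1,2,0,0,0,2,3,0,0,0,0,3,0,0,1,0,0,1]
Step 19: insert b at [2, 3, 9, 19] -> counters=[0,0,4,4,0,0,0,2,0,4,0,0,0,1,2,0,0,0,2,4,0,0,0,0,3,0,0,1,0,0,1]
Final counters=[0,0,4,4,0,0,0,2,0,4,0,0,0,1,2,0,0,0,2,4,0,0,0,0,3,0,0,1,0,0,1] -> counters[14]=2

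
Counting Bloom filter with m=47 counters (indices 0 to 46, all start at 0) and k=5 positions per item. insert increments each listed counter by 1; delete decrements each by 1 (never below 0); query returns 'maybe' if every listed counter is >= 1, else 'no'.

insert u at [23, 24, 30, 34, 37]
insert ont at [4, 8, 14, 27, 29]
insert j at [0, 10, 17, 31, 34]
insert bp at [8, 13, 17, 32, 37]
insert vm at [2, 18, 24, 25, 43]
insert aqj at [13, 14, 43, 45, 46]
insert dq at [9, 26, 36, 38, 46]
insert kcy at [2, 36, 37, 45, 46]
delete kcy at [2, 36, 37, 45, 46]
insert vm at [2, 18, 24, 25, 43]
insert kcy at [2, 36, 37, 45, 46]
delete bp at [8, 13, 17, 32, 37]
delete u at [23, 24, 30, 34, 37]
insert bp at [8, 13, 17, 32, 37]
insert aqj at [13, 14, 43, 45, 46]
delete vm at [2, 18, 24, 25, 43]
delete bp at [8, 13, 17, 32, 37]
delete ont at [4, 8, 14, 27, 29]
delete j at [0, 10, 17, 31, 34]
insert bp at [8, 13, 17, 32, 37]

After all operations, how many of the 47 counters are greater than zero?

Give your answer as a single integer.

Answer: 17

Derivation:
Step 1: insert u at [23, 24, 30, 34, 37] -> counters=[0,0,0,0,0,0,0,0,0,0,0,0,0,0,0,0,0,0,0,0,0,0,0,1,1,0,0,0,0,0,1,0,0,0,1,0,0,1,0,0,0,0,0,0,0,0,0]
Step 2: insert ont at [4, 8, 14, 27, 29] -> counters=[0,0,0,0,1,0,0,0,1,0,0,0,0,0,1,0,0,0,0,0,0,0,0,1,1,0,0,1,0,1,1,0,0,0,1,0,0,1,0,0,0,0,0,0,0,0,0]
Step 3: insert j at [0, 10, 17, 31, 34] -> counters=[1,0,0,0,1,0,0,0,1,0,1,0,0,0,1,0,0,1,0,0,0,0,0,1,1,0,0,1,0,1,1,1,0,0,2,0,0,1,0,0,0,0,0,0,0,0,0]
Step 4: insert bp at [8, 13, 17, 32, 37] -> counters=[1,0,0,0,1,0,0,0,2,0,1,0,0,1,1,0,0,2,0,0,0,0,0,1,1,0,0,1,0,1,1,1,1,0,2,0,0,2,0,0,0,0,0,0,0,0,0]
Step 5: insert vm at [2, 18, 24, 25, 43] -> counters=[1,0,1,0,1,0,0,0,2,0,1,0,0,1,1,0,0,2,1,0,0,0,0,1,2,1,0,1,0,1,1,1,1,0,2,0,0,2,0,0,0,0,0,1,0,0,0]
Step 6: insert aqj at [13, 14, 43, 45, 46] -> counters=[1,0,1,0,1,0,0,0,2,0,1,0,0,2,2,0,0,2,1,0,0,0,0,1,2,1,0,1,0,1,1,1,1,0,2,0,0,2,0,0,0,0,0,2,0,1,1]
Step 7: insert dq at [9, 26, 36, 38, 46] -> counters=[1,0,1,0,1,0,0,0,2,1,1,0,0,2,2,0,0,2,1,0,0,0,0,1,2,1,1,1,0,1,1,1,1,0,2,0,1,2,1,0,0,0,0,2,0,1,2]
Step 8: insert kcy at [2, 36, 37, 45, 46] -> counters=[1,0,2,0,1,0,0,0,2,1,1,0,0,2,2,0,0,2,1,0,0,0,0,1,2,1,1,1,0,1,1,1,1,0,2,0,2,3,1,0,0,0,0,2,0,2,3]
Step 9: delete kcy at [2, 36, 37, 45, 46] -> counters=[1,0,1,0,1,0,0,0,2,1,1,0,0,2,2,0,0,2,1,0,0,0,0,1,2,1,1,1,0,1,1,1,1,0,2,0,1,2,1,0,0,0,0,2,0,1,2]
Step 10: insert vm at [2, 18, 24, 25, 43] -> counters=[1,0,2,0,1,0,0,0,2,1,1,0,0,2,2,0,0,2,2,0,0,0,0,1,3,2,1,1,0,1,1,1,1,0,2,0,1,2,1,0,0,0,0,3,0,1,2]
Step 11: insert kcy at [2, 36, 37, 45, 46] -> counters=[1,0,3,0,1,0,0,0,2,1,1,0,0,2,2,0,0,2,2,0,0,0,0,1,3,2,1,1,0,1,1,1,1,0,2,0,2,3,1,0,0,0,0,3,0,2,3]
Step 12: delete bp at [8, 13, 17, 32, 37] -> counters=[1,0,3,0,1,0,0,0,1,1,1,0,0,1,2,0,0,1,2,0,0,0,0,1,3,2,1,1,0,1,1,1,0,0,2,0,2,2,1,0,0,0,0,3,0,2,3]
Step 13: delete u at [23, 24, 30, 34, 37] -> counters=[1,0,3,0,1,0,0,0,1,1,1,0,0,1,2,0,0,1,2,0,0,0,0,0,2,2,1,1,0,1,0,1,0,0,1,0,2,1,1,0,0,0,0,3,0,2,3]
Step 14: insert bp at [8, 13, 17, 32, 37] -> counters=[1,0,3,0,1,0,0,0,2,1,1,0,0,2,2,0,0,2,2,0,0,0,0,0,2,2,1,1,0,1,0,1,1,0,1,0,2,2,1,0,0,0,0,3,0,2,3]
Step 15: insert aqj at [13, 14, 43, 45, 46] -> counters=[1,0,3,0,1,0,0,0,2,1,1,0,0,3,3,0,0,2,2,0,0,0,0,0,2,2,1,1,0,1,0,1,1,0,1,0,2,2,1,0,0,0,0,4,0,3,4]
Step 16: delete vm at [2, 18, 24, 25, 43] -> counters=[1,0,2,0,1,0,0,0,2,1,1,0,0,3,3,0,0,2,1,0,0,0,0,0,1,1,1,1,0,1,0,1,1,0,1,0,2,2,1,0,0,0,0,3,0,3,4]
Step 17: delete bp at [8, 13, 17, 32, 37] -> counters=[1,0,2,0,1,0,0,0,1,1,1,0,0,2,3,0,0,1,1,0,0,0,0,0,1,1,1,1,0,1,0,1,0,0,1,0,2,1,1,0,0,0,0,3,0,3,4]
Step 18: delete ont at [4, 8, 14, 27, 29] -> counters=[1,0,2,0,0,0,0,0,0,1,1,0,0,2,2,0,0,1,1,0,0,0,0,0,1,1,1,0,0,0,0,1,0,0,1,0,2,1,1,0,0,0,0,3,0,3,4]
Step 19: delete j at [0, 10, 17, 31, 34] -> counters=[0,0,2,0,0,0,0,0,0,1,0,0,0,2,2,0,0,0,1,0,0,0,0,0,1,1,1,0,0,0,0,0,0,0,0,0,2,1,1,0,0,0,0,3,0,3,4]
Step 20: insert bp at [8, 13, 17, 32, 37] -> counters=[0,0,2,0,0,0,0,0,1,1,0,0,0,3,2,0,0,1,1,0,0,0,0,0,1,1,1,0,0,0,0,0,1,0,0,0,2,2,1,0,0,0,0,3,0,3,4]
Final counters=[0,0,2,0,0,0,0,0,1,1,0,0,0,3,2,0,0,1,1,0,0,0,0,0,1,1,1,0,0,0,0,0,1,0,0,0,2,2,1,0,0,0,0,3,0,3,4] -> 17 nonzero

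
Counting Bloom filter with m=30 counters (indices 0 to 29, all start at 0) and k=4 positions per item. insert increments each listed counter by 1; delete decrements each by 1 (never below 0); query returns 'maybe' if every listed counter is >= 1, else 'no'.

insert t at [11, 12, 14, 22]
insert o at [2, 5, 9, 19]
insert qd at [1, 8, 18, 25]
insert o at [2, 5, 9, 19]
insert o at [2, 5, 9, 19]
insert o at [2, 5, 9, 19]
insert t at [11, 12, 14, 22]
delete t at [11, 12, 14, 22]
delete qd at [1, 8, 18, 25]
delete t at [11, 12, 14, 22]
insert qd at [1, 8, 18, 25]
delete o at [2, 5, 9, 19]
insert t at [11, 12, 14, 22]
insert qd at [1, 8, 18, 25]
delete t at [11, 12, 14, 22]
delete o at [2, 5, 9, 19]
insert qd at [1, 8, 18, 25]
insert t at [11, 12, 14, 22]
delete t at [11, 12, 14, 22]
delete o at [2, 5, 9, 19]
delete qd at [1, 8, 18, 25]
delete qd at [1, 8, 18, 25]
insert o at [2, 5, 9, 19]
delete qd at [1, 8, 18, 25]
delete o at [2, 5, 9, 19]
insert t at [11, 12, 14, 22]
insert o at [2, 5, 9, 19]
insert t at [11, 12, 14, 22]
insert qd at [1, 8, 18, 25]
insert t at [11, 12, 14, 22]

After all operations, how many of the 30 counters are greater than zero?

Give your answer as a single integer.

Answer: 12

Derivation:
Step 1: insert t at [11, 12, 14, 22] -> counters=[0,0,0,0,0,0,0,0,0,0,0,1,1,0,1,0,0,0,0,0,0,0,1,0,0,0,0,0,0,0]
Step 2: insert o at [2, 5, 9, 19] -> counters=[0,0,1,0,0,1,0,0,0,1,0,1,1,0,1,0,0,0,0,1,0,0,1,0,0,0,0,0,0,0]
Step 3: insert qd at [1, 8, 18, 25] -> counters=[0,1,1,0,0,1,0,0,1,1,0,1,1,0,1,0,0,0,1,1,0,0,1,0,0,1,0,0,0,0]
Step 4: insert o at [2, 5, 9, 19] -> counters=[0,1,2,0,0,2,0,0,1,2,0,1,1,0,1,0,0,0,1,2,0,0,1,0,0,1,0,0,0,0]
Step 5: insert o at [2, 5, 9, 19] -> counters=[0,1,3,0,0,3,0,0,1,3,0,1,1,0,1,0,0,0,1,3,0,0,1,0,0,1,0,0,0,0]
Step 6: insert o at [2, 5, 9, 19] -> counters=[0,1,4,0,0,4,0,0,1,4,0,1,1,0,1,0,0,0,1,4,0,0,1,0,0,1,0,0,0,0]
Step 7: insert t at [11, 12, 14, 22] -> counters=[0,1,4,0,0,4,0,0,1,4,0,2,2,0,2,0,0,0,1,4,0,0,2,0,0,1,0,0,0,0]
Step 8: delete t at [11, 12, 14, 22] -> counters=[0,1,4,0,0,4,0,0,1,4,0,1,1,0,1,0,0,0,1,4,0,0,1,0,0,1,0,0,0,0]
Step 9: delete qd at [1, 8, 18, 25] -> counters=[0,0,4,0,0,4,0,0,0,4,0,1,1,0,1,0,0,0,0,4,0,0,1,0,0,0,0,0,0,0]
Step 10: delete t at [11, 12, 14, 22] -> counters=[0,0,4,0,0,4,0,0,0,4,0,0,0,0,0,0,0,0,0,4,0,0,0,0,0,0,0,0,0,0]
Step 11: insert qd at [1, 8, 18, 25] -> counters=[0,1,4,0,0,4,0,0,1,4,0,0,0,0,0,0,0,0,1,4,0,0,0,0,0,1,0,0,0,0]
Step 12: delete o at [2, 5, 9, 19] -> counters=[0,1,3,0,0,3,0,0,1,3,0,0,0,0,0,0,0,0,1,3,0,0,0,0,0,1,0,0,0,0]
Step 13: insert t at [11, 12, 14, 22] -> counters=[0,1,3,0,0,3,0,0,1,3,0,1,1,0,1,0,0,0,1,3,0,0,1,0,0,1,0,0,0,0]
Step 14: insert qd at [1, 8, 18, 25] -> counters=[0,2,3,0,0,3,0,0,2,3,0,1,1,0,1,0,0,0,2,3,0,0,1,0,0,2,0,0,0,0]
Step 15: delete t at [11, 12, 14, 22] -> counters=[0,2,3,0,0,3,0,0,2,3,0,0,0,0,0,0,0,0,2,3,0,0,0,0,0,2,0,0,0,0]
Step 16: delete o at [2, 5, 9, 19] -> counters=[0,2,2,0,0,2,0,0,2,2,0,0,0,0,0,0,0,0,2,2,0,0,0,0,0,2,0,0,0,0]
Step 17: insert qd at [1, 8, 18, 25] -> counters=[0,3,2,0,0,2,0,0,3,2,0,0,0,0,0,0,0,0,3,2,0,0,0,0,0,3,0,0,0,0]
Step 18: insert t at [11, 12, 14, 22] -> counters=[0,3,2,0,0,2,0,0,3,2,0,1,1,0,1,0,0,0,3,2,0,0,1,0,0,3,0,0,0,0]
Step 19: delete t at [11, 12, 14, 22] -> counters=[0,3,2,0,0,2,0,0,3,2,0,0,0,0,0,0,0,0,3,2,0,0,0,0,0,3,0,0,0,0]
Step 20: delete o at [2, 5, 9, 19] -> counters=[0,3,1,0,0,1,0,0,3,1,0,0,0,0,0,0,0,0,3,1,0,0,0,0,0,3,0,0,0,0]
Step 21: delete qd at [1, 8, 18, 25] -> counters=[0,2,1,0,0,1,0,0,2,1,0,0,0,0,0,0,0,0,2,1,0,0,0,0,0,2,0,0,0,0]
Step 22: delete qd at [1, 8, 18, 25] -> counters=[0,1,1,0,0,1,0,0,1,1,0,0,0,0,0,0,0,0,1,1,0,0,0,0,0,1,0,0,0,0]
Step 23: insert o at [2, 5, 9, 19] -> counters=[0,1,2,0,0,2,0,0,1,2,0,0,0,0,0,0,0,0,1,2,0,0,0,0,0,1,0,0,0,0]
Step 24: delete qd at [1, 8, 18, 25] -> counters=[0,0,2,0,0,2,0,0,0,2,0,0,0,0,0,0,0,0,0,2,0,0,0,0,0,0,0,0,0,0]
Step 25: delete o at [2, 5, 9, 19] -> counters=[0,0,1,0,0,1,0,0,0,1,0,0,0,0,0,0,0,0,0,1,0,0,0,0,0,0,0,0,0,0]
Step 26: insert t at [11, 12, 14, 22] -> counters=[0,0,1,0,0,1,0,0,0,1,0,1,1,0,1,0,0,0,0,1,0,0,1,0,0,0,0,0,0,0]
Step 27: insert o at [2, 5, 9, 19] -> counters=[0,0,2,0,0,2,0,0,0,2,0,1,1,0,1,0,0,0,0,2,0,0,1,0,0,0,0,0,0,0]
Step 28: insert t at [11, 12, 14, 22] -> counters=[0,0,2,0,0,2,0,0,0,2,0,2,2,0,2,0,0,0,0,2,0,0,2,0,0,0,0,0,0,0]
Step 29: insert qd at [1, 8, 18, 25] -> counters=[0,1,2,0,0,2,0,0,1,2,0,2,2,0,2,0,0,0,1,2,0,0,2,0,0,1,0,0,0,0]
Step 30: insert t at [11, 12, 14, 22] -> counters=[0,1,2,0,0,2,0,0,1,2,0,3,3,0,3,0,0,0,1,2,0,0,3,0,0,1,0,0,0,0]
Final counters=[0,1,2,0,0,2,0,0,1,2,0,3,3,0,3,0,0,0,1,2,0,0,3,0,0,1,0,0,0,0] -> 12 nonzero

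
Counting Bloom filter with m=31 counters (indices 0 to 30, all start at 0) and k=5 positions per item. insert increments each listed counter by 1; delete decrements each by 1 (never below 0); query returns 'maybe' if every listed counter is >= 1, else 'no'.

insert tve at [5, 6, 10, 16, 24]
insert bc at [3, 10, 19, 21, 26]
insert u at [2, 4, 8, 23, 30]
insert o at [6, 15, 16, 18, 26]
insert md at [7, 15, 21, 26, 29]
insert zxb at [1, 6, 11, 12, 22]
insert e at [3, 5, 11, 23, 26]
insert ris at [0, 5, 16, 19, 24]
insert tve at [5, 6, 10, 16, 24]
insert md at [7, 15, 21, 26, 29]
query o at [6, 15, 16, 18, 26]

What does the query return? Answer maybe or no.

Step 1: insert tve at [5, 6, 10, 16, 24] -> counters=[0,0,0,0,0,1,1,0,0,0,1,0,0,0,0,0,1,0,0,0,0,0,0,0,1,0,0,0,0,0,0]
Step 2: insert bc at [3, 10, 19, 21, 26] -> counters=[0,0,0,1,0,1,1,0,0,0,2,0,0,0,0,0,1,0,0,1,0,1,0,0,1,0,1,0,0,0,0]
Step 3: insert u at [2, 4, 8, 23, 30] -> counters=[0,0,1,1,1,1,1,0,1,0,2,0,0,0,0,0,1,0,0,1,0,1,0,1,1,0,1,0,0,0,1]
Step 4: insert o at [6, 15, 16, 18, 26] -> counters=[0,0,1,1,1,1,2,0,1,0,2,0,0,0,0,1,2,0,1,1,0,1,0,1,1,0,2,0,0,0,1]
Step 5: insert md at [7, 15, 21, 26, 29] -> counters=[0,0,1,1,1,1,2,1,1,0,2,0,0,0,0,2,2,0,1,1,0,2,0,1,1,0,3,0,0,1,1]
Step 6: insert zxb at [1, 6, 11, 12, 22] -> counters=[0,1,1,1,1,1,3,1,1,0,2,1,1,0,0,2,2,0,1,1,0,2,1,1,1,0,3,0,0,1,1]
Step 7: insert e at [3, 5, 11, 23, 26] -> counters=[0,1,1,2,1,2,3,1,1,0,2,2,1,0,0,2,2,0,1,1,0,2,1,2,1,0,4,0,0,1,1]
Step 8: insert ris at [0, 5, 16, 19, 24] -> counters=[1,1,1,2,1,3,3,1,1,0,2,2,1,0,0,2,3,0,1,2,0,2,1,2,2,0,4,0,0,1,1]
Step 9: insert tve at [5, 6, 10, 16, 24] -> counters=[1,1,1,2,1,4,4,1,1,0,3,2,1,0,0,2,4,0,1,2,0,2,1,2,3,0,4,0,0,1,1]
Step 10: insert md at [7, 15, 21, 26, 29] -> counters=[1,1,1,2,1,4,4,2,1,0,3,2,1,0,0,3,4,0,1,2,0,3,1,2,3,0,5,0,0,2,1]
Query o: check counters[6]=4 counters[15]=3 counters[16]=4 counters[18]=1 counters[26]=5 -> maybe

Answer: maybe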